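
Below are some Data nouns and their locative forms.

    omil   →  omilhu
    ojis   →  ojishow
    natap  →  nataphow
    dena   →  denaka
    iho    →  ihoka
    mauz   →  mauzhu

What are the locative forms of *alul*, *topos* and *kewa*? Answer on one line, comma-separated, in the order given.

alulhu, toposhow, kewaka

The suffix is conditioned by the final sound: -how when the stem ends in a voiceless consonant (*ojis*, *natap*); -hu when the stem ends in a voiced consonant (*omil*, *mauz*); -ka when the stem ends in a vowel (*dena*, *iho*).
*alul*: final sound = /l/, a voiced consonant → -hu → *alulhu*.
*topos*: final sound = /s/, a voiceless consonant → -how → *toposhow*.
The final sound of *kewa* is /a/, which is a vowel, so the suffix is -ka, giving *kewaka*.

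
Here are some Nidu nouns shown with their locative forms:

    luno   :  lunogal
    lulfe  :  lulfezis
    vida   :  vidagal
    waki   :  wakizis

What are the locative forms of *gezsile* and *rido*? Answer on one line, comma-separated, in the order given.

The suffix is conditioned by the last vowel: -zis when the last vowel of the stem is a front vowel (*lulfe*, *waki*); -gal when the last vowel of the stem is a back vowel (*luno*, *vida*).
Since the last vowel of *gezsile* is /e/ (a front vowel), it takes -zis, giving *gezsilezis*.
Since the last vowel of *rido* is /o/ (a back vowel), it takes -gal, giving *ridogal*.

gezsilezis, ridogal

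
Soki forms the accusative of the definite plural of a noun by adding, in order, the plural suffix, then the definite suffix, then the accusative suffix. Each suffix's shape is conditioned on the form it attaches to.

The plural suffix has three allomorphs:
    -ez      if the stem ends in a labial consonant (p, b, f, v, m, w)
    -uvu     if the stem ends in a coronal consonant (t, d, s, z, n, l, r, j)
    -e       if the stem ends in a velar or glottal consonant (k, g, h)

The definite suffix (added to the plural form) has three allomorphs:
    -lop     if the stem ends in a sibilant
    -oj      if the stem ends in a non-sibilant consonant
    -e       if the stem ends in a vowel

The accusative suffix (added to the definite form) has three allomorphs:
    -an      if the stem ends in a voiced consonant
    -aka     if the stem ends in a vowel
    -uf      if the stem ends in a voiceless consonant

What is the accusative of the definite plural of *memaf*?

memafezlopuf

*memaf* — final consonant /f/ (labial) → -ez → *memafez*.
The final sound of the plural form *memafez* is /z/, which is a sibilant, so the definite suffix is -lop, giving *memafezlop*.
The definite form *memafezlop*: final sound = /p/, a voiceless consonant → -uf → *memafezlopuf*.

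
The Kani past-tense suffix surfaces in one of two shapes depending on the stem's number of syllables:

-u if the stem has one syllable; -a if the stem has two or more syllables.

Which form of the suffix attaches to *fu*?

With one syllable, *fu* takes -u.

-u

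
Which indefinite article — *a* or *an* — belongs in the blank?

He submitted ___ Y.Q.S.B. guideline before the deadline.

The indefinite article is chosen by the initial *sound* of the following word, not its spelling.
The initialism *Y.Q.S.B.* is read letter by letter; the first letter, Y, is pronounced /waɪ/, which begins with a consonant sound.
So the article is *a*: He submitted a Y.Q.S.B. guideline before the deadline.

a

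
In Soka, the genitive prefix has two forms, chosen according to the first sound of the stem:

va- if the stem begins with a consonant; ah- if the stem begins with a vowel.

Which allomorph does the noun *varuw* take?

va-

The first sound of *varuw* is /v/, which is a consonant, so the prefix is va-.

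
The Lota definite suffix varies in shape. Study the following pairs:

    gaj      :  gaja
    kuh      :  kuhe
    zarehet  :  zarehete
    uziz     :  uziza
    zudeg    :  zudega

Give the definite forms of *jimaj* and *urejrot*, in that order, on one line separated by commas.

jimaja, urejrote

The pattern is voicing of the final consonant: -e when the stem ends in a voiceless consonant (*kuh*, *zarehet*); -a when the stem ends in a voiced consonant (*gaj*, *uziz*, *zudeg*).
The final consonant of *jimaj* is /j/, which is voiced, so the suffix is -a, giving *jimaja*.
*urejrot* — final consonant /t/ (voiceless) → -e → *urejrote*.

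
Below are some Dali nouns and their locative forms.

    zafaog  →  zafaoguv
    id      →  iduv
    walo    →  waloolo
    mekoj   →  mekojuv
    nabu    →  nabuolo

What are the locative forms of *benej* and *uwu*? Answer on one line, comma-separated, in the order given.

benejuv, uwuolo

The alternation tracks the final sound of the stem — -uv when the stem ends in a consonant (*zafaog*, *id*, *mekoj*); -olo when the stem ends in a vowel (*walo*, *nabu*).
*benej*: final sound = /j/, a consonant → -uv → *benejuv*.
Since the final sound of *uwu* is /u/ (a vowel), it takes -olo, giving *uwuolo*.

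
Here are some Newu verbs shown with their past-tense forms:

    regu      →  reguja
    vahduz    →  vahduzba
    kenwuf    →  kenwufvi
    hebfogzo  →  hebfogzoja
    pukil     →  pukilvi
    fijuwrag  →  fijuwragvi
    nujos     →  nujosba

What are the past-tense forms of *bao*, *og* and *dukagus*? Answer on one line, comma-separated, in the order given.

The alternation tracks the final sound of the stem — -ba when the stem ends in a sibilant (*vahduz*, *nujos*); -vi when the stem ends in a non-sibilant consonant (*kenwuf*, *pukil*, *fijuwrag*); -ja when the stem ends in a vowel (*regu*, *hebfogzo*).
The final sound of *bao* is /o/, which is a vowel, so the suffix is -ja, giving *baoja*.
Since the final sound of *og* is /g/ (a non-sibilant consonant), it takes -vi, giving *ogvi*.
*dukagus* — final sound /s/ (a sibilant) → -ba → *dukagusba*.

baoja, ogvi, dukagusba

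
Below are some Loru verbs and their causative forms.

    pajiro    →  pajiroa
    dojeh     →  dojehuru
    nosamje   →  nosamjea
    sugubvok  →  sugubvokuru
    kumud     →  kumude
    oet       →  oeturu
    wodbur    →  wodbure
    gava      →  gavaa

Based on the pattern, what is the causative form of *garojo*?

The suffix is conditioned by the final sound: -uru when the stem ends in a voiceless consonant (*dojeh*, *sugubvok*, *oet*); -e when the stem ends in a voiced consonant (*kumud*, *wodbur*); -a when the stem ends in a vowel (*pajiro*, *nosamje*, *gava*).
Since the final sound of *garojo* is /o/ (a vowel), it takes -a, giving *garojoa*.

garojoa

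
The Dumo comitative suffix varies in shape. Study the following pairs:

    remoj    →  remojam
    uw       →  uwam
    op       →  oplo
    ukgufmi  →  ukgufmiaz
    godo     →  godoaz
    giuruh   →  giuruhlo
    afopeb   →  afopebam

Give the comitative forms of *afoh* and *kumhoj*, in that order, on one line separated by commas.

The suffix is conditioned by the final sound: -lo when the stem ends in a voiceless consonant (*op*, *giuruh*); -am when the stem ends in a voiced consonant (*remoj*, *uw*, *afopeb*); -az when the stem ends in a vowel (*ukgufmi*, *godo*).
The final sound of *afoh* is /h/, which is a voiceless consonant, so the suffix is -lo, giving *afohlo*.
Since the final sound of *kumhoj* is /j/ (a voiced consonant), it takes -am, giving *kumhojam*.

afohlo, kumhojam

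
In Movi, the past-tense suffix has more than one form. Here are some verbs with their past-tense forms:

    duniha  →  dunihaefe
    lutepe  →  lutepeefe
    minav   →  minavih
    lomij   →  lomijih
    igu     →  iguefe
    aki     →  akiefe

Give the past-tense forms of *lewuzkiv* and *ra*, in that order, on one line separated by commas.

The pattern is consonant vs. vowel: -ih when the stem ends in a consonant (*minav*, *lomij*); -efe when the stem ends in a vowel (*duniha*, *lutepe*, *igu*, *aki*).
The final sound of *lewuzkiv* is /v/, which is a consonant, so the suffix is -ih, giving *lewuzkivih*.
*ra* — final sound /a/ (a vowel) → -efe → *raefe*.

lewuzkivih, raefe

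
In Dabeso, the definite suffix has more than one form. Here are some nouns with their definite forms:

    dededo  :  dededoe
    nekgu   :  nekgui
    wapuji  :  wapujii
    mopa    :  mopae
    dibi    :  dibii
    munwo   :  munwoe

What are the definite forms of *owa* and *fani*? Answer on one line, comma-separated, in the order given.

The alternation tracks the last vowel of the stem — -i when the last vowel of the stem is a high vowel (*nekgu*, *wapuji*, *dibi*); -e when the last vowel of the stem is a non-high vowel (*dededo*, *mopa*, *munwo*).
*owa*: last vowel = /a/, a non-high vowel → -e → *owae*.
*fani*: last vowel = /i/, a high vowel → -i → *fanii*.

owae, fanii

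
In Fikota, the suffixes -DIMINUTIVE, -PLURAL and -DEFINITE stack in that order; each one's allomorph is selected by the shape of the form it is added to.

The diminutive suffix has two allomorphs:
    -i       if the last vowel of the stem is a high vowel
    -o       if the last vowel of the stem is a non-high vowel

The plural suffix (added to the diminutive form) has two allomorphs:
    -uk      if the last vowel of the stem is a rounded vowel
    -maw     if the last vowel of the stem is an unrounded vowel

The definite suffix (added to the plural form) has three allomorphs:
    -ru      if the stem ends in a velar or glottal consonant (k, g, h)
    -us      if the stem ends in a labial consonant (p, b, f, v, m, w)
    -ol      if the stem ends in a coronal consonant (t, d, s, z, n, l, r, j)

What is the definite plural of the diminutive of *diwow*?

*diwow*: last vowel = /o/, a non-high vowel → -o → *diwowo*.
The diminutive form *diwowo*: last vowel = /o/, a rounded vowel → -uk → *diwowouk*.
The final consonant of the plural form *diwowouk* is /k/, which is velar/glottal, so the definite suffix is -ru, giving *diwowoukru*.

diwowoukru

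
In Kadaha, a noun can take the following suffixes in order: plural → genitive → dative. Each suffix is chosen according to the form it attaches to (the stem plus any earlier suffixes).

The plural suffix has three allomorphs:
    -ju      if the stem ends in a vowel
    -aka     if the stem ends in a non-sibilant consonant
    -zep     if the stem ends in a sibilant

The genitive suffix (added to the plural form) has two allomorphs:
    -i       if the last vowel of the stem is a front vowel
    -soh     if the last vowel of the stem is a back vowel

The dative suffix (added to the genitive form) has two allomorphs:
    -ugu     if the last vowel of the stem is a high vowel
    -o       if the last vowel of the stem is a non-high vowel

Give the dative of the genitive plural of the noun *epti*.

eptijusoho

*epti* — final sound /i/ (a vowel) → -ju → *eptiju*.
Since the last vowel of the plural form *eptiju* is /u/ (a back vowel), it takes -soh, giving *eptijusoh*.
The genitive form *eptijusoh*: last vowel = /o/, a non-high vowel → -o → *eptijusoho*.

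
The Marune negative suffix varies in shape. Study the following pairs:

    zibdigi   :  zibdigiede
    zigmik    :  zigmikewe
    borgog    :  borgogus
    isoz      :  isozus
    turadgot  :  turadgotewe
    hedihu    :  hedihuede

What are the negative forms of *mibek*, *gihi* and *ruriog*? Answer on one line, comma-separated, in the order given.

mibekewe, gihiede, ruriogus

The suffix is conditioned by the final sound: -ewe when the stem ends in a voiceless consonant (*zigmik*, *turadgot*); -us when the stem ends in a voiced consonant (*borgog*, *isoz*); -ede when the stem ends in a vowel (*zibdigi*, *hedihu*).
*mibek*: final sound = /k/, a voiceless consonant → -ewe → *mibekewe*.
*gihi* — final sound /i/ (a vowel) → -ede → *gihiede*.
*ruriog*: final sound = /g/, a voiced consonant → -us → *ruriogus*.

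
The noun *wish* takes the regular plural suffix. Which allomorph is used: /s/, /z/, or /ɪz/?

The stem *wish* ends in a sibilant (/s, z, ʃ, ʒ, tʃ, dʒ/).
The plural suffix surfaces as /ɪz/ after sibilants, /s/ after other voiceless consonants, and /z/ after other voiced sounds.
So the plural -s on *wish* is pronounced /ɪz/.

/ɪz/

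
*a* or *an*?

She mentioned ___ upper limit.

The indefinite article is chosen by the initial *sound* of the following word, not its spelling.
*upper* begins with the sound /ʌ/ (u pronounced /ʌ/) — a vowel sound.
So the article is *an*: She mentioned an upper limit.

an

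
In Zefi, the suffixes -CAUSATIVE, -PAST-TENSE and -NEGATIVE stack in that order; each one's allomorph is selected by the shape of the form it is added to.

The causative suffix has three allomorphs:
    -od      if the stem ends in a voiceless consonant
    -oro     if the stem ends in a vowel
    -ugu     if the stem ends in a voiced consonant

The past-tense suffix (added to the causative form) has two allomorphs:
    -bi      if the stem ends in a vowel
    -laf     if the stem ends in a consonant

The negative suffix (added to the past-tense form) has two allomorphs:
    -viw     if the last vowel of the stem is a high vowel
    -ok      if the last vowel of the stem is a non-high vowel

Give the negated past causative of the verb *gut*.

The final sound of *gut* is /t/, which is a voiceless consonant, so the causative suffix is -od, giving *gutod*.
The causative form *gutod* — final sound /d/ (a consonant) → -laf → *gutodlaf*.
The past-tense form *gutodlaf*: last vowel = /a/, a non-high vowel → -ok → *gutodlafok*.

gutodlafok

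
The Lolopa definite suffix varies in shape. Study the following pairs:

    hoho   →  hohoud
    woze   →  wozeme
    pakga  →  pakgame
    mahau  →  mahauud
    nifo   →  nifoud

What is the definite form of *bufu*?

bufuud

The suffix is conditioned by the last vowel: -ud when the last vowel of the stem is a rounded vowel (*hoho*, *mahau*, *nifo*); -me when the last vowel of the stem is an unrounded vowel (*woze*, *pakga*).
Since the last vowel of *bufu* is /u/ (a rounded vowel), it takes -ud, giving *bufuud*.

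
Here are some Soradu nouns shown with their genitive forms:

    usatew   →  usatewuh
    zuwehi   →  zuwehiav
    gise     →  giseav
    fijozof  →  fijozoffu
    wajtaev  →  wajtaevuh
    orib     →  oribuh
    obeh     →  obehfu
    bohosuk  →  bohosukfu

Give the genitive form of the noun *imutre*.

The suffix is conditioned by the final sound: -fu when the stem ends in a voiceless consonant (*fijozof*, *obeh*, *bohosuk*); -uh when the stem ends in a voiced consonant (*usatew*, *wajtaev*, *orib*); -av when the stem ends in a vowel (*zuwehi*, *gise*).
Since the final sound of *imutre* is /e/ (a vowel), it takes -av, giving *imutreav*.

imutreav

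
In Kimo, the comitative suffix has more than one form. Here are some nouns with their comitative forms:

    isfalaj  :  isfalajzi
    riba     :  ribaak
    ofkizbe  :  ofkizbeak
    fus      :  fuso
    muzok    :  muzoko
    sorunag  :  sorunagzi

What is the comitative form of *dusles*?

dusleso

The pattern is voicing of the final sound: -o when the stem ends in a voiceless consonant (*fus*, *muzok*); -zi when the stem ends in a voiced consonant (*isfalaj*, *sorunag*); -ak when the stem ends in a vowel (*riba*, *ofkizbe*).
The final sound of *dusles* is /s/, which is a voiceless consonant, so the suffix is -o, giving *dusleso*.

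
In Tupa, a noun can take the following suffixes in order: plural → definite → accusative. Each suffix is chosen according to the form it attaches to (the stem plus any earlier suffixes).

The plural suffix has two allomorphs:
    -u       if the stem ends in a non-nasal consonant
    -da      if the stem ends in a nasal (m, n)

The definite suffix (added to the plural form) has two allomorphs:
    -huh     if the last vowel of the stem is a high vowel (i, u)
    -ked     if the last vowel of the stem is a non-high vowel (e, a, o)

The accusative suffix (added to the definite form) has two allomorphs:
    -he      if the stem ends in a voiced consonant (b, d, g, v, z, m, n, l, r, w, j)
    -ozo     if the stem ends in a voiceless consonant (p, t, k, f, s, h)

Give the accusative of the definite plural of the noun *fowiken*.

The final consonant of *fowiken* is /n/, which is a nasal, so the plural suffix is -da, giving *fowikenda*.
The plural form *fowikenda* — last vowel /a/ (a non-high vowel) → -ked → *fowikendaked*.
The final consonant of the definite form *fowikendaked* is /d/, which is voiced, so the accusative suffix is -he, giving *fowikendakedhe*.

fowikendakedhe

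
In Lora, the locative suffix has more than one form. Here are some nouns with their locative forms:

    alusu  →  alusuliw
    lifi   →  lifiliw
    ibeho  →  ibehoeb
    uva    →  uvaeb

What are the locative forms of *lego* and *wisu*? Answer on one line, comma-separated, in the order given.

Looking at the last vowel of each stem: -liw when the last vowel of the stem is a high vowel (*alusu*, *lifi*); -eb when the last vowel of the stem is a non-high vowel (*ibeho*, *uva*).
*lego*: last vowel = /o/, a non-high vowel → -eb → *legoeb*.
*wisu*: last vowel = /u/, a high vowel → -liw → *wisuliw*.

legoeb, wisuliw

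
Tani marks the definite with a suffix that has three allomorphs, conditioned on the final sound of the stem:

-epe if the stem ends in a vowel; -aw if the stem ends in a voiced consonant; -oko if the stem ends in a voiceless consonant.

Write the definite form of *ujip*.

ujipoko

*ujip*: final sound = /p/, a voiceless consonant → -oko → *ujipoko*.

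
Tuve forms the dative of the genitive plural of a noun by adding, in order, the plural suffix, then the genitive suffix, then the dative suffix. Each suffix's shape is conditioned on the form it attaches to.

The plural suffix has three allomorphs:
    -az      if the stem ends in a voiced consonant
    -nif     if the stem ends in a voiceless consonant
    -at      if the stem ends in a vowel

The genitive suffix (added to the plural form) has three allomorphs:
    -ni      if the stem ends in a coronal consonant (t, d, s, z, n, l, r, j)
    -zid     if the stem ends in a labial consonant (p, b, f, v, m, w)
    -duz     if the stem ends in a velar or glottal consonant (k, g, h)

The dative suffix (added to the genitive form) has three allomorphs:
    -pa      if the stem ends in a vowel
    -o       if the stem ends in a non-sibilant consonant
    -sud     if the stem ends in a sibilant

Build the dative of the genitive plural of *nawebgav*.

nawebgavaznipa

*nawebgav*: final sound = /v/, a voiced consonant → -az → *nawebgavaz*.
The plural form *nawebgavaz* — final consonant /z/ (coronal) → -ni → *nawebgavazni*.
The genitive form *nawebgavazni*: final sound = /i/, a vowel → -pa → *nawebgavaznipa*.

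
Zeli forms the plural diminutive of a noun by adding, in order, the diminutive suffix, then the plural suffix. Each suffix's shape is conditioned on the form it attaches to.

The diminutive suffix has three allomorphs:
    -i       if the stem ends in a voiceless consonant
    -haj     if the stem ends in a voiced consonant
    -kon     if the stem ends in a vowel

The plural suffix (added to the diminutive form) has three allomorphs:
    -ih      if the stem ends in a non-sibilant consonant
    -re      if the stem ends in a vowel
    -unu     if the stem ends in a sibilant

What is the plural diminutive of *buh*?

The final sound of *buh* is /h/, which is a voiceless consonant, so the diminutive suffix is -i, giving *buhi*.
The diminutive form *buhi* — final sound /i/ (a vowel) → -re → *buhire*.

buhire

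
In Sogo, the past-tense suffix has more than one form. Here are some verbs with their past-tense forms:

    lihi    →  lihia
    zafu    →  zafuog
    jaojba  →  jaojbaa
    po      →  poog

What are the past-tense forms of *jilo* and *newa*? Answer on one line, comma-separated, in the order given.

jiloog, newaa

The alternation tracks the last vowel of the stem — -og when the last vowel of the stem is a rounded vowel (*zafu*, *po*); -a when the last vowel of the stem is an unrounded vowel (*lihi*, *jaojba*).
*jilo* — last vowel /o/ (a rounded vowel) → -og → *jiloog*.
*newa*: last vowel = /a/, an unrounded vowel → -a → *newaa*.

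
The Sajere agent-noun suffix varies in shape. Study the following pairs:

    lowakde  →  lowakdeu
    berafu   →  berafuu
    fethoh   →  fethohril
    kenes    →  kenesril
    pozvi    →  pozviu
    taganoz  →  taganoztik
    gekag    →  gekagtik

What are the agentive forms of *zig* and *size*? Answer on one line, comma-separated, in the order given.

Looking at the final sound of each stem: -ril when the stem ends in a voiceless consonant (*fethoh*, *kenes*); -tik when the stem ends in a voiced consonant (*taganoz*, *gekag*); -u when the stem ends in a vowel (*lowakde*, *berafu*, *pozvi*).
Since the final sound of *zig* is /g/ (a voiced consonant), it takes -tik, giving *zigtik*.
*size* — final sound /e/ (a vowel) → -u → *sizeu*.

zigtik, sizeu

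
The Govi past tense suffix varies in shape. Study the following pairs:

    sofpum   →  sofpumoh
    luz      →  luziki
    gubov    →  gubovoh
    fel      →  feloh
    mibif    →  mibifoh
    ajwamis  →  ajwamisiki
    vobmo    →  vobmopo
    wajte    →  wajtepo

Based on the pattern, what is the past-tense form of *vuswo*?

The alternation tracks the final sound of the stem — -iki when the stem ends in a sibilant (*luz*, *ajwamis*); -oh when the stem ends in a non-sibilant consonant (*sofpum*, *gubov*, *fel*, *mibif*); -po when the stem ends in a vowel (*vobmo*, *wajte*).
The final sound of *vuswo* is /o/, which is a vowel, so the suffix is -po, giving *vuswopo*.

vuswopo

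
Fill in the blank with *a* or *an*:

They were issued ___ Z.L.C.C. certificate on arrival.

a

The indefinite article is chosen by the initial *sound* of the following word, not its spelling.
The initialism *Z.L.C.C.* is read letter by letter; the first letter, Z, is pronounced /ziː/, which begins with a consonant sound.
So the article is *a*: They were issued a Z.L.C.C. certificate on arrival.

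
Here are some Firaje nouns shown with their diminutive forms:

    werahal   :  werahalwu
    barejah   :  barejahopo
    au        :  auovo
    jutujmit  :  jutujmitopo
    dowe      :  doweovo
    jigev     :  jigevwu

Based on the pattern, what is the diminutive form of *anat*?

anatopo

The suffix is conditioned by the final sound: -opo when the stem ends in a voiceless consonant (*barejah*, *jutujmit*); -wu when the stem ends in a voiced consonant (*werahal*, *jigev*); -ovo when the stem ends in a vowel (*au*, *dowe*).
The final sound of *anat* is /t/, which is a voiceless consonant, so the suffix is -opo, giving *anatopo*.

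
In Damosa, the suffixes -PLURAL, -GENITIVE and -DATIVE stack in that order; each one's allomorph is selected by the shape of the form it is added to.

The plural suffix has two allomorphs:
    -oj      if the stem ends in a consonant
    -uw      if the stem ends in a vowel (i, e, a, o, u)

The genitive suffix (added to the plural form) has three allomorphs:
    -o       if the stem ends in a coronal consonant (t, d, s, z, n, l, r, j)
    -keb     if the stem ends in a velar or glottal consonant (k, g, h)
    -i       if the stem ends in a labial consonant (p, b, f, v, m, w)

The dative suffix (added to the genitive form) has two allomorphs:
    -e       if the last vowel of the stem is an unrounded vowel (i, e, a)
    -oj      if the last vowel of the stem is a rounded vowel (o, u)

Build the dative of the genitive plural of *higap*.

*higap* — final sound /p/ (a consonant) → -oj → *higapoj*.
Since the final consonant of the plural form *higapoj* is /j/ (coronal), it takes -o, giving *higapojo*.
The genitive form *higapojo*: last vowel = /o/, a rounded vowel → -oj → *higapojooj*.

higapojooj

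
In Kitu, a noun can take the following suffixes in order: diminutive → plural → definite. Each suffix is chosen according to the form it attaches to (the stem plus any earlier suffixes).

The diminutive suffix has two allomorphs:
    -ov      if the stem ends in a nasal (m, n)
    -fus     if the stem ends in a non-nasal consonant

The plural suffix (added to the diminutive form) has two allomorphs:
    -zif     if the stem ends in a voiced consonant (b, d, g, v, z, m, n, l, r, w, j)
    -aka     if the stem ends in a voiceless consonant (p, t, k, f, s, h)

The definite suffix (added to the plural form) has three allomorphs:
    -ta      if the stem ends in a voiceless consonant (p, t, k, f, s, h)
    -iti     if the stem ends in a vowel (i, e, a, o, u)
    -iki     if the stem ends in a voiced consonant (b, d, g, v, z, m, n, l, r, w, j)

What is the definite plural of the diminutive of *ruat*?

ruatfusakaiti

The final consonant of *ruat* is /t/, which is non-nasal, so the diminutive suffix is -fus, giving *ruatfus*.
The diminutive form *ruatfus* — final consonant /s/ (voiceless) → -aka → *ruatfusaka*.
The plural form *ruatfusaka*: final sound = /a/, a vowel → -iti → *ruatfusakaiti*.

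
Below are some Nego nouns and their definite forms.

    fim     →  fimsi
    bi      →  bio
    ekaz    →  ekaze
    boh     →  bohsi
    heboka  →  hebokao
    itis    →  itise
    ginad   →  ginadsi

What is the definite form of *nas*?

nase

The alternation tracks the final sound of the stem — -e when the stem ends in a sibilant (*ekaz*, *itis*); -si when the stem ends in a non-sibilant consonant (*fim*, *boh*, *ginad*); -o when the stem ends in a vowel (*bi*, *heboka*).
*nas* — final sound /s/ (a sibilant) → -e → *nase*.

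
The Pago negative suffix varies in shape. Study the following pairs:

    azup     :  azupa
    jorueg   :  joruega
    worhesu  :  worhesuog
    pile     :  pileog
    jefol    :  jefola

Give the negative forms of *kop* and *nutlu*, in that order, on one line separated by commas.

The alternation tracks the final sound of the stem — -a when the stem ends in a consonant (*azup*, *jorueg*, *jefol*); -og when the stem ends in a vowel (*worhesu*, *pile*).
The final sound of *kop* is /p/, which is a consonant, so the suffix is -a, giving *kopa*.
*nutlu*: final sound = /u/, a vowel → -og → *nutluog*.

kopa, nutluog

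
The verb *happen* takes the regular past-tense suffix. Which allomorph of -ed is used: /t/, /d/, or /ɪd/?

/d/

The stem *happen* ends in a voiced sound other than /d/.
The -ed suffix is realized as /ɪd/ after /t, d/; as /t/ after other voiceless consonants; and as /d/ after other voiced sounds.
So -ed on *happen* is pronounced /d/.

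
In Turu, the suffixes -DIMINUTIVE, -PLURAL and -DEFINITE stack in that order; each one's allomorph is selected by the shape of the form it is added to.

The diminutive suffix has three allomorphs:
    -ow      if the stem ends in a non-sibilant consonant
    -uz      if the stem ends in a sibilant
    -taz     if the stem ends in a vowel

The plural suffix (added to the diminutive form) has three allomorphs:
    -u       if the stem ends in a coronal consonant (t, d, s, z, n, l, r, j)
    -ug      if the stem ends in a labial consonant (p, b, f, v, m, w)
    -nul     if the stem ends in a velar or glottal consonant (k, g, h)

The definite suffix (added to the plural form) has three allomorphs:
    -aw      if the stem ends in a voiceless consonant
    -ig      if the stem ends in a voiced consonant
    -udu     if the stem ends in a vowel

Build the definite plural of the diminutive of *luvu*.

luvutazuudu

*luvu*: final sound = /u/, a vowel → -taz → *luvutaz*.
Since the final consonant of the diminutive form *luvutaz* is /z/ (coronal), it takes -u, giving *luvutazu*.
Since the final sound of the plural form *luvutazu* is /u/ (a vowel), it takes -udu, giving *luvutazuudu*.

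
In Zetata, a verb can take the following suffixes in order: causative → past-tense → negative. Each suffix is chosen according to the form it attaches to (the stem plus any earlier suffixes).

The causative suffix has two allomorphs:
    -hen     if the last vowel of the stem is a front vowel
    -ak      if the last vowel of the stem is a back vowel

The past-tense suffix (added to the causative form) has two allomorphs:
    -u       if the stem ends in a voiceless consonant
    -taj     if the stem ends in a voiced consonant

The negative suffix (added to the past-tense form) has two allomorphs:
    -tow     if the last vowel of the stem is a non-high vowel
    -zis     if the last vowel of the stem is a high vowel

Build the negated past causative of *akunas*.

Since the last vowel of *akunas* is /a/ (a back vowel), it takes -ak, giving *akunasak*.
Since the final consonant of the causative form *akunasak* is /k/ (voiceless), it takes -u, giving *akunasaku*.
The past-tense form *akunasaku*: last vowel = /u/, a high vowel → -zis → *akunasakuzis*.

akunasakuzis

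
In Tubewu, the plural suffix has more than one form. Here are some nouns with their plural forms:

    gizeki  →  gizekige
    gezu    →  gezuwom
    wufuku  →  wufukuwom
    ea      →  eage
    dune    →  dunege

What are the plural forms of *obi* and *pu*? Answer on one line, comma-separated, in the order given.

obige, puwom

The suffix is conditioned by the last vowel: -wom when the last vowel of the stem is a rounded vowel (*gezu*, *wufuku*); -ge when the last vowel of the stem is an unrounded vowel (*gizeki*, *ea*, *dune*).
*obi* — last vowel /i/ (an unrounded vowel) → -ge → *obige*.
*pu* — last vowel /u/ (a rounded vowel) → -wom → *puwom*.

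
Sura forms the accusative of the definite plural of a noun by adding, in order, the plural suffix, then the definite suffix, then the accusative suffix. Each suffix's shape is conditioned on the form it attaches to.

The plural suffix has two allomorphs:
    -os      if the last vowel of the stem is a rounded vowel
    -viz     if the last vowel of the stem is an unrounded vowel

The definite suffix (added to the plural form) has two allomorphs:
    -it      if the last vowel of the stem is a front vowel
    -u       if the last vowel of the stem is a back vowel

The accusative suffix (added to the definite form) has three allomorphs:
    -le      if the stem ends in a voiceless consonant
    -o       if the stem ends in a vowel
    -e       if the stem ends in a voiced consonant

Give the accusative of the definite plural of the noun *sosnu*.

*sosnu* — last vowel /u/ (a rounded vowel) → -os → *sosnuos*.
The last vowel of the plural form *sosnuos* is /o/, which is a back vowel, so the definite suffix is -u, giving *sosnuosu*.
The final sound of the definite form *sosnuosu* is /u/, which is a vowel, so the accusative suffix is -o, giving *sosnuosuo*.

sosnuosuo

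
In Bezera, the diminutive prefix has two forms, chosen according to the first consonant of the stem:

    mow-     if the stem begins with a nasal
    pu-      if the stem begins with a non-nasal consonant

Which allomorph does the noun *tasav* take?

The first consonant of *tasav* is /t/, which is non-nasal, so the prefix is pu-.

pu-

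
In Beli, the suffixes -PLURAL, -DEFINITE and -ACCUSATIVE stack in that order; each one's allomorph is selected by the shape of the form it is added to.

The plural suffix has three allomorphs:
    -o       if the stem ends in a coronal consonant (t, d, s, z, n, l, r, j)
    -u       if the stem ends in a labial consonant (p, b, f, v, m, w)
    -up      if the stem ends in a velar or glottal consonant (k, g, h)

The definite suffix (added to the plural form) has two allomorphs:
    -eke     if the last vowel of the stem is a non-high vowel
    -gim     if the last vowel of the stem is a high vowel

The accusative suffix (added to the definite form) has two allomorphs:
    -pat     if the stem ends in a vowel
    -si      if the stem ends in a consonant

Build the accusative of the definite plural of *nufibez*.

nufibezoekepat

Since the final consonant of *nufibez* is /z/ (coronal), it takes -o, giving *nufibezo*.
The plural form *nufibezo* — last vowel /o/ (a non-high vowel) → -eke → *nufibezoeke*.
The definite form *nufibezoeke*: final sound = /e/, a vowel → -pat → *nufibezoekepat*.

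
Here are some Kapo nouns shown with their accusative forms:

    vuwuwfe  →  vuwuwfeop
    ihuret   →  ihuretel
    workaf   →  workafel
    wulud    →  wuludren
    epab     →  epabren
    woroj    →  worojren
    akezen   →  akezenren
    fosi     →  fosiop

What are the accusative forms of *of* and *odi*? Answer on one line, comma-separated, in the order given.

ofel, odiop

The suffix is conditioned by the final sound: -el when the stem ends in a voiceless consonant (*ihuret*, *workaf*); -ren when the stem ends in a voiced consonant (*wulud*, *epab*, *woroj*, *akezen*); -op when the stem ends in a vowel (*vuwuwfe*, *fosi*).
Since the final sound of *of* is /f/ (a voiceless consonant), it takes -el, giving *ofel*.
The final sound of *odi* is /i/, which is a vowel, so the suffix is -op, giving *odiop*.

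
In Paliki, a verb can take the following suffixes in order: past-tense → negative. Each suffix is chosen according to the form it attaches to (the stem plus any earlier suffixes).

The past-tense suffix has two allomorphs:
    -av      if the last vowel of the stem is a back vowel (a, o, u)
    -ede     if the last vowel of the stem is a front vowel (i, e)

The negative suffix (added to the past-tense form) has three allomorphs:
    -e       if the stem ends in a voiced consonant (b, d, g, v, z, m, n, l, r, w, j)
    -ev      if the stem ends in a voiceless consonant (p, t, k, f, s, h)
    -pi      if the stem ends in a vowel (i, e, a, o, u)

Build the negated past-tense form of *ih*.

*ih*: last vowel = /i/, a front vowel → -ede → *ihede*.
The past-tense form *ihede*: final sound = /e/, a vowel → -pi → *ihedepi*.

ihedepi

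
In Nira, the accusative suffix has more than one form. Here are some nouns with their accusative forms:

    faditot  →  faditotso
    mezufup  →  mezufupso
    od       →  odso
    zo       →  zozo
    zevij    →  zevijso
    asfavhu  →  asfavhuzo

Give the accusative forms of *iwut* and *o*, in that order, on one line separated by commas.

The alternation tracks the final sound of the stem — -so when the stem ends in a consonant (*faditot*, *mezufup*, *od*, *zevij*); -zo when the stem ends in a vowel (*zo*, *asfavhu*).
*iwut* — final sound /t/ (a consonant) → -so → *iwutso*.
*o* — final sound /o/ (a vowel) → -zo → *ozo*.

iwutso, ozo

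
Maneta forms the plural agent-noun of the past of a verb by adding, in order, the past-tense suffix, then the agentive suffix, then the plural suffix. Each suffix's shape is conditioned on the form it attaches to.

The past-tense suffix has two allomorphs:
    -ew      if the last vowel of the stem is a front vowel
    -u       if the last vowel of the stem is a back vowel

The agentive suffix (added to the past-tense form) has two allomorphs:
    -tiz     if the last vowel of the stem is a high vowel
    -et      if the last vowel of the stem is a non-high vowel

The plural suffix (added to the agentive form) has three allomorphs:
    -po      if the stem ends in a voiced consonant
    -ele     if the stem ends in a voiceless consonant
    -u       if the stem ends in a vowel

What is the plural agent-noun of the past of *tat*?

tatutizpo

*tat* — last vowel /a/ (a back vowel) → -u → *tatu*.
The last vowel of the past-tense form *tatu* is /u/, which is a high vowel, so the agentive suffix is -tiz, giving *tatutiz*.
Since the final sound of the agentive form *tatutiz* is /z/ (a voiced consonant), it takes -po, giving *tatutizpo*.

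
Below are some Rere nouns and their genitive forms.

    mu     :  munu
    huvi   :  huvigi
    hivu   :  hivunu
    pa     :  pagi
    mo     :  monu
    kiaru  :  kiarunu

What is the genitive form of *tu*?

The suffix is conditioned by the last vowel: -nu when the last vowel of the stem is a rounded vowel (*mu*, *hivu*, *mo*, *kiaru*); -gi when the last vowel of the stem is an unrounded vowel (*huvi*, *pa*).
*tu*: last vowel = /u/, a rounded vowel → -nu → *tunu*.

tunu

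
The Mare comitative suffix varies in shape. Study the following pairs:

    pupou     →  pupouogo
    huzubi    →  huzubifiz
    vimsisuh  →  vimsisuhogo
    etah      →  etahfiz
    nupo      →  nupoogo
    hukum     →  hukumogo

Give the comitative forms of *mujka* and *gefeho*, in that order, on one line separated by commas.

mujkafiz, gefehoogo

Looking at the last vowel of each stem: -ogo when the last vowel of the stem is a rounded vowel (*pupou*, *vimsisuh*, *nupo*, *hukum*); -fiz when the last vowel of the stem is an unrounded vowel (*huzubi*, *etah*).
Since the last vowel of *mujka* is /a/ (an unrounded vowel), it takes -fiz, giving *mujkafiz*.
Since the last vowel of *gefeho* is /o/ (a rounded vowel), it takes -ogo, giving *gefehoogo*.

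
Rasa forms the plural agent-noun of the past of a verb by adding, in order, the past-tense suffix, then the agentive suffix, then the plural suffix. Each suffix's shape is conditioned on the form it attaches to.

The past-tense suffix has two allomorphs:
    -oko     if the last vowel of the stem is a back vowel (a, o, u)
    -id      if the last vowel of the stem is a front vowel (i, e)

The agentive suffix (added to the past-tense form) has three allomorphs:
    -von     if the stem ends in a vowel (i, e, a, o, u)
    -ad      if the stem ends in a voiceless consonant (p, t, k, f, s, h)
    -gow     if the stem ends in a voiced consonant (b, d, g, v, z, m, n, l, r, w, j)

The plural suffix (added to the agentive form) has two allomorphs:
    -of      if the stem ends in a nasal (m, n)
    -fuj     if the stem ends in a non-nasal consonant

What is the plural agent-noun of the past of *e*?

The last vowel of *e* is /e/, which is a front vowel, so the past-tense suffix is -id, giving *eid*.
The final sound of the past-tense form *eid* is /d/, which is a voiced consonant, so the agentive suffix is -gow, giving *eidgow*.
Since the final consonant of the agentive form *eidgow* is /w/ (non-nasal), it takes -fuj, giving *eidgowfuj*.

eidgowfuj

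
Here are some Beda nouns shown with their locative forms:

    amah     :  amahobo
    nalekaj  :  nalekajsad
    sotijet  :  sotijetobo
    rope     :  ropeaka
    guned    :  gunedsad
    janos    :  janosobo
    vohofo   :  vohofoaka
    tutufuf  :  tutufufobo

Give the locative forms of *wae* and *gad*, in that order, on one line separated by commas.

waeaka, gadsad

The pattern is voicing of the final sound: -obo when the stem ends in a voiceless consonant (*amah*, *sotijet*, *janos*, *tutufuf*); -sad when the stem ends in a voiced consonant (*nalekaj*, *guned*); -aka when the stem ends in a vowel (*rope*, *vohofo*).
*wae*: final sound = /e/, a vowel → -aka → *waeaka*.
*gad* — final sound /d/ (a voiced consonant) → -sad → *gadsad*.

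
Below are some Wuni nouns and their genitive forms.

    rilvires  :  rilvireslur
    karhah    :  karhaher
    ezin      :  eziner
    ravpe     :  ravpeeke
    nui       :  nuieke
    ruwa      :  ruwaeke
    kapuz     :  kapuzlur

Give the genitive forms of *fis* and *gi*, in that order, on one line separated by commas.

The suffix is conditioned by the final sound: -lur when the stem ends in a sibilant (*rilvires*, *kapuz*); -er when the stem ends in a non-sibilant consonant (*karhah*, *ezin*); -eke when the stem ends in a vowel (*ravpe*, *nui*, *ruwa*).
*fis*: final sound = /s/, a sibilant → -lur → *fislur*.
Since the final sound of *gi* is /i/ (a vowel), it takes -eke, giving *gieke*.

fislur, gieke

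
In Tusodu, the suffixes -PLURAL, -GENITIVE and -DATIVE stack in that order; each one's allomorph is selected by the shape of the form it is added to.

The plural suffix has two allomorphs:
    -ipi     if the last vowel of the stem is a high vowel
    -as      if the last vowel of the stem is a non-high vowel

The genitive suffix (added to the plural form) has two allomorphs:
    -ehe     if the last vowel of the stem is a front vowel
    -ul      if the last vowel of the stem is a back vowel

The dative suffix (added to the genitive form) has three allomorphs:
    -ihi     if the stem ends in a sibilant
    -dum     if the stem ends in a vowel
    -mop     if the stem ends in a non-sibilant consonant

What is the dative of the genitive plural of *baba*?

babaasulmop

*baba* — last vowel /a/ (a non-high vowel) → -as → *babaas*.
The last vowel of the plural form *babaas* is /a/, which is a back vowel, so the genitive suffix is -ul, giving *babaasul*.
The genitive form *babaasul*: final sound = /l/, a non-sibilant consonant → -mop → *babaasulmop*.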